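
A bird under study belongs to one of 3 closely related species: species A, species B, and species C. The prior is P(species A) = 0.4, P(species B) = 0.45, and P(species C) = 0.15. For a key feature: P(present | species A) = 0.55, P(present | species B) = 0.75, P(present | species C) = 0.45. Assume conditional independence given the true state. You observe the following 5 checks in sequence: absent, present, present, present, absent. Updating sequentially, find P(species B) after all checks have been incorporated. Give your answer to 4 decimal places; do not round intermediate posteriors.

0.4025

Apply Bayes' rule sequentially, carrying P(species B) forward.
After 'absent': normaliser = 0.45·0.4000 + 0.25·0.4500 + 0.55·0.1500; P(species A) ≈ 0.4800, P(species B) ≈ 0.3000, P(species C) ≈ 0.2200
After 'present': normaliser = 0.55·0.4800 + 0.75·0.3000 + 0.45·0.2200; P(species A) ≈ 0.4490, P(species B) ≈ 0.3827, P(species C) ≈ 0.1684
After 'present': normaliser = 0.55·0.4490 + 0.75·0.3827 + 0.45·0.1684; P(species A) ≈ 0.4050, P(species B) ≈ 0.4707, P(species C) ≈ 0.1243
After 'present': normaliser = 0.55·0.4050 + 0.75·0.4707 + 0.45·0.1243; P(species A) ≈ 0.3526, P(species B) ≈ 0.5588, P(species C) ≈ 0.0885
After 'absent': normaliser = 0.45·0.3526 + 0.25·0.5588 + 0.55·0.0885; P(species A) ≈ 0.4572, P(species B) ≈ 0.4025, P(species C) ≈ 0.1403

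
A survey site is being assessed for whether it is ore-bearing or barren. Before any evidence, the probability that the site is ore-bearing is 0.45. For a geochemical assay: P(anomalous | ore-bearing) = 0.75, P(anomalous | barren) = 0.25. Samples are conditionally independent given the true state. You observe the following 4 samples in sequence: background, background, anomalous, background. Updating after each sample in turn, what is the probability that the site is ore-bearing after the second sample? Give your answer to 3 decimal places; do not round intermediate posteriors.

Apply Bayes' rule sequentially, carrying P(ore) forward.
After 'background': P(ore) = 0.25·0.4500 / (0.25·0.4500 + 0.75·0.5500) ≈ 0.2143
After 'background': P(ore) = 0.25·0.2143 / (0.25·0.2143 + 0.75·0.7857) ≈ 0.0833

0.083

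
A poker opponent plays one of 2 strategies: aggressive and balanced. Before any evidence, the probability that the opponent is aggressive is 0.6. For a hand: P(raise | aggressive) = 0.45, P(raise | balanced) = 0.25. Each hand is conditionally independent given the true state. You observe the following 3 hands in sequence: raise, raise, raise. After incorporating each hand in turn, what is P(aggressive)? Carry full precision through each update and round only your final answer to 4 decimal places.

After 'raise': P(aggressive) = 0.45·0.6000 / (0.45·0.6000 + 0.25·0.4000) ≈ 0.7297
After 'raise': P(aggressive) = 0.45·0.7297 / (0.45·0.7297 + 0.25·0.2703) ≈ 0.8294
After 'raise': P(aggressive) = 0.45·0.8294 / (0.45·0.8294 + 0.25·0.1706) ≈ 0.8974

0.8974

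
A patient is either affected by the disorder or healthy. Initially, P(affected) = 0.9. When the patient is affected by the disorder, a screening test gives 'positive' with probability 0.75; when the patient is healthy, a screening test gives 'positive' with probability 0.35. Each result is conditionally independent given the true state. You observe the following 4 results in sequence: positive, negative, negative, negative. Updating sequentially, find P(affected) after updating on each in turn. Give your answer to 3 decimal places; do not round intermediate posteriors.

0.523

Each posterior becomes the prior for the next update.
After 'positive': P(affected) = 0.75·0.9000 / (0.75·0.9000 + 0.35·0.1000) ≈ 0.9507
After 'negative': P(affected) = 0.25·0.9507 / (0.25·0.9507 + 0.65·0.0493) ≈ 0.8812
After 'negative': P(affected) = 0.25·0.8812 / (0.25·0.8812 + 0.65·0.1188) ≈ 0.7405
After 'negative': P(affected) = 0.25·0.7405 / (0.25·0.7405 + 0.65·0.2595) ≈ 0.5232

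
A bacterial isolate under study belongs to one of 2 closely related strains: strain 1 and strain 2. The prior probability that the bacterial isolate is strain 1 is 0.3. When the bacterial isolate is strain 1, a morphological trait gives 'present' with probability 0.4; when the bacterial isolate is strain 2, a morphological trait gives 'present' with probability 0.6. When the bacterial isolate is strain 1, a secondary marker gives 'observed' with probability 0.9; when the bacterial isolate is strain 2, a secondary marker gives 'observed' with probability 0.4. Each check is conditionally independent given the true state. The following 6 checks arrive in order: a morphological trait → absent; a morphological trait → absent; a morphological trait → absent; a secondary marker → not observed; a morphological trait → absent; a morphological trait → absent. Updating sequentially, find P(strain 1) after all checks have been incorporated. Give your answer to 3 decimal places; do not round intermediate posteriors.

After a morphological trait='absent': P(strain 1) = 0.6·0.3000 / (0.6·0.3000 + 0.4·0.7000) ≈ 0.3913
After a morphological trait='absent': P(strain 1) = 0.6·0.3913 / (0.6·0.3913 + 0.4·0.6087) ≈ 0.4909
After a morphological trait='absent': P(strain 1) = 0.6·0.4909 / (0.6·0.4909 + 0.4·0.5091) ≈ 0.5912
After a secondary marker='not observed': P(strain 1) = 0.1·0.5912 / (0.1·0.5912 + 0.6·0.4088) ≈ 0.1942
After a morphological trait='absent': P(strain 1) = 0.6·0.1942 / (0.6·0.1942 + 0.4·0.8058) ≈ 0.2656
After a morphological trait='absent': P(strain 1) = 0.6·0.2656 / (0.6·0.2656 + 0.4·0.7344) ≈ 0.3517

0.352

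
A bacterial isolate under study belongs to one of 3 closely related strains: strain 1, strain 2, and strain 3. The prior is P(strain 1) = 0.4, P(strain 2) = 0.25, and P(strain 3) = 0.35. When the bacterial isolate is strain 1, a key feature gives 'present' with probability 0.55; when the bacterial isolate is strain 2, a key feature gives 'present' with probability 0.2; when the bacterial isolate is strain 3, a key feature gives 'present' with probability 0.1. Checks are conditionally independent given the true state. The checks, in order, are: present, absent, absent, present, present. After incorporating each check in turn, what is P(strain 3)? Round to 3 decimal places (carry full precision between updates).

0.019

After 'present': normaliser = 0.55·0.4000 + 0.2·0.2500 + 0.1·0.3500; P(strain 1) ≈ 0.7213, P(strain 2) ≈ 0.1639, P(strain 3) ≈ 0.1148
After 'absent': normaliser = 0.45·0.7213 + 0.8·0.1639 + 0.9·0.1148; P(strain 1) ≈ 0.5806, P(strain 2) ≈ 0.2346, P(strain 3) ≈ 0.1848
After 'absent': normaliser = 0.45·0.5806 + 0.8·0.2346 + 0.9·0.1848; P(strain 1) ≈ 0.4247, P(strain 2) ≈ 0.3051, P(strain 3) ≈ 0.2703
After 'present': normaliser = 0.55·0.4247 + 0.2·0.3051 + 0.1·0.2703; P(strain 1) ≈ 0.7263, P(strain 2) ≈ 0.1897, P(strain 3) ≈ 0.0840
After 'present': normaliser = 0.55·0.7263 + 0.2·0.1897 + 0.1·0.0840; P(strain 1) ≈ 0.8960, P(strain 2) ≈ 0.0851, P(strain 3) ≈ 0.0188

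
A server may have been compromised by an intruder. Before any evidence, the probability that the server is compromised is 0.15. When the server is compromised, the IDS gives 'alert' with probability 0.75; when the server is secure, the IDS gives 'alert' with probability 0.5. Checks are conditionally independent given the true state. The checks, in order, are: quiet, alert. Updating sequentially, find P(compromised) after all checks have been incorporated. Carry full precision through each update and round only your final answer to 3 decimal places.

0.117

Each posterior becomes the prior for the next update.
After 'quiet': P(compromised) = 0.25·0.1500 / (0.25·0.1500 + 0.5·0.8500) ≈ 0.0811
After 'alert': P(compromised) = 0.75·0.0811 / (0.75·0.0811 + 0.5·0.9189) ≈ 0.1169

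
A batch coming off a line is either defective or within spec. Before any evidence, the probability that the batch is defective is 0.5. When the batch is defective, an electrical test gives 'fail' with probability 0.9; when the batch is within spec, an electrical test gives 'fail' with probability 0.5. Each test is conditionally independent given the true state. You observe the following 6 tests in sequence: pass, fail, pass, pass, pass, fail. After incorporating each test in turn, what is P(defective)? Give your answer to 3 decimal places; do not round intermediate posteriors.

After 'pass': P(defective) = 0.1·0.5000 / (0.1·0.5000 + 0.5·0.5000) ≈ 0.1667
After 'fail': P(defective) = 0.9·0.1667 / (0.9·0.1667 + 0.5·0.8333) ≈ 0.2647
After 'pass': P(defective) = 0.1·0.2647 / (0.1·0.2647 + 0.5·0.7353) ≈ 0.0672
After 'pass': P(defective) = 0.1·0.0672 / (0.1·0.0672 + 0.5·0.9328) ≈ 0.0142
After 'pass': P(defective) = 0.1·0.0142 / (0.1·0.0142 + 0.5·0.9858) ≈ 0.0029
After 'fail': P(defective) = 0.9·0.0029 / (0.9·0.0029 + 0.5·0.9971) ≈ 0.0052

0.005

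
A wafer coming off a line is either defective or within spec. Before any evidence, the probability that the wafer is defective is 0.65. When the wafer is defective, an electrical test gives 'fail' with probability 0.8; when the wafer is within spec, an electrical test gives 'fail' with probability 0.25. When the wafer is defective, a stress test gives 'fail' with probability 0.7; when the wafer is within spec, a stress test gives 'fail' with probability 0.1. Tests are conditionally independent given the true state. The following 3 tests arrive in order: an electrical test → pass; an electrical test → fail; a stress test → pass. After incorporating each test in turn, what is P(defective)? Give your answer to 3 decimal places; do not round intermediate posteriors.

After an electrical test='pass': P(defective) = 0.2·0.6500 / (0.2·0.6500 + 0.75·0.3500) ≈ 0.3312
After an electrical test='fail': P(defective) = 0.8·0.3312 / (0.8·0.3312 + 0.25·0.6688) ≈ 0.6131
After a stress test='pass': P(defective) = 0.3·0.6131 / (0.3·0.6131 + 0.9·0.3869) ≈ 0.3457

0.346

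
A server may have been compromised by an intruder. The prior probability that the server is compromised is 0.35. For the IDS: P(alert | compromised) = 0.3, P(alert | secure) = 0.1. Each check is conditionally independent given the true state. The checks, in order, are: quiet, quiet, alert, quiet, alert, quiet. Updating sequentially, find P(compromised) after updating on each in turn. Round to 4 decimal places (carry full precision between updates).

0.6394

After 'quiet': P(compromised) = 0.7·0.3500 / (0.7·0.3500 + 0.9·0.6500) ≈ 0.2952
After 'quiet': P(compromised) = 0.7·0.2952 / (0.7·0.2952 + 0.9·0.7048) ≈ 0.2457
After 'alert': P(compromised) = 0.3·0.2457 / (0.3·0.2457 + 0.1·0.7543) ≈ 0.4942
After 'quiet': P(compromised) = 0.7·0.4942 / (0.7·0.4942 + 0.9·0.5058) ≈ 0.4318
After 'alert': P(compromised) = 0.3·0.4318 / (0.3·0.4318 + 0.1·0.5682) ≈ 0.6951
After 'quiet': P(compromised) = 0.7·0.6951 / (0.7·0.6951 + 0.9·0.3049) ≈ 0.6394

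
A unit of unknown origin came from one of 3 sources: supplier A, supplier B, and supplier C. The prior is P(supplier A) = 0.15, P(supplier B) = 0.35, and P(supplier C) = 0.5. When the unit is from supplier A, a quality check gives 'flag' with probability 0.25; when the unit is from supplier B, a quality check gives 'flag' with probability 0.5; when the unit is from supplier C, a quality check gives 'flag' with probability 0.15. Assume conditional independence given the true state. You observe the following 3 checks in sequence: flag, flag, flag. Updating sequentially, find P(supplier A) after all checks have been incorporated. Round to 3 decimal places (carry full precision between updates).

After 'flag': normaliser = 0.25·0.1500 + 0.5·0.3500 + 0.15·0.5000; P(supplier A) ≈ 0.1304, P(supplier B) ≈ 0.6087, P(supplier C) ≈ 0.2609
After 'flag': normaliser = 0.25·0.1304 + 0.5·0.6087 + 0.15·0.2609; P(supplier A) ≈ 0.0867, P(supplier B) ≈ 0.8092, P(supplier C) ≈ 0.1040
After 'flag': normaliser = 0.25·0.0867 + 0.5·0.8092 + 0.15·0.1040; P(supplier A) ≈ 0.0491, P(supplier B) ≈ 0.9156, P(supplier C) ≈ 0.0353

0.049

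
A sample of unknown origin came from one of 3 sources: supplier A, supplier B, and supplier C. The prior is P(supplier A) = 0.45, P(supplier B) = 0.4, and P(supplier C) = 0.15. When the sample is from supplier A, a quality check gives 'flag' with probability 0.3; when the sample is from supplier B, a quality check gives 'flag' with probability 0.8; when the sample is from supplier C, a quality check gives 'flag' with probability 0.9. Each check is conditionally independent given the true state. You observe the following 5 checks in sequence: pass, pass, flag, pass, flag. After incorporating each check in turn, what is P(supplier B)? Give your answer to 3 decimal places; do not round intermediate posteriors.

After 'pass': normaliser = 0.7·0.4500 + 0.2·0.4000 + 0.1·0.1500; P(supplier A) ≈ 0.7683, P(supplier B) ≈ 0.1951, P(supplier C) ≈ 0.0366
After 'pass': normaliser = 0.7·0.7683 + 0.2·0.1951 + 0.1·0.0366; P(supplier A) ≈ 0.9265, P(supplier B) ≈ 0.0672, P(supplier C) ≈ 0.0063
After 'flag': normaliser = 0.3·0.9265 + 0.8·0.0672 + 0.9·0.0063; P(supplier A) ≈ 0.8238, P(supplier B) ≈ 0.1594, P(supplier C) ≈ 0.0168
After 'pass': normaliser = 0.7·0.8238 + 0.2·0.1594 + 0.1·0.0168; P(supplier A) ≈ 0.9450, P(supplier B) ≈ 0.0522, P(supplier C) ≈ 0.0028
After 'flag': normaliser = 0.3·0.9450 + 0.8·0.0522 + 0.9·0.0028; P(supplier A) ≈ 0.8649, P(supplier B) ≈ 0.1275, P(supplier C) ≈ 0.0076

0.128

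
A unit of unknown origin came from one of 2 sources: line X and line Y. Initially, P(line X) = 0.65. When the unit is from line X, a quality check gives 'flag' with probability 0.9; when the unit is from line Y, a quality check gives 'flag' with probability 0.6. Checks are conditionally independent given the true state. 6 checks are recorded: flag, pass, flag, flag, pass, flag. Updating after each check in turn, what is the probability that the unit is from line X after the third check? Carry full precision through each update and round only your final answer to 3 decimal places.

Apply Bayes' rule sequentially, carrying P(line X) forward.
After 'flag': P(line X) = 0.9·0.6500 / (0.9·0.6500 + 0.6·0.3500) ≈ 0.7358
After 'pass': P(line X) = 0.1·0.7358 / (0.1·0.7358 + 0.4·0.2642) ≈ 0.4105
After 'flag': P(line X) = 0.9·0.4105 / (0.9·0.4105 + 0.6·0.5895) ≈ 0.5109

0.511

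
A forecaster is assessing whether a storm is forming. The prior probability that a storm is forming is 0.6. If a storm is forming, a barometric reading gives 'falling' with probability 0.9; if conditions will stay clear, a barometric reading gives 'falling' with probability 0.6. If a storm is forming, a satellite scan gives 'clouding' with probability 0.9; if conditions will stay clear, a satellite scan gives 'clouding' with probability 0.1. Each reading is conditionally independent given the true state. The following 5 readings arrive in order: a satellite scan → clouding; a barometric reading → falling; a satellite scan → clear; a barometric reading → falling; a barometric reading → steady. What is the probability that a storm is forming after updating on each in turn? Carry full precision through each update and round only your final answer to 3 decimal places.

0.458

Each posterior becomes the prior for the next update.
After a satellite scan='clouding': P(storm) = 0.9·0.6000 / (0.9·0.6000 + 0.1·0.4000) ≈ 0.9310
After a barometric reading='falling': P(storm) = 0.9·0.9310 / (0.9·0.9310 + 0.6·0.0690) ≈ 0.9529
After a satellite scan='clear': P(storm) = 0.1·0.9529 / (0.1·0.9529 + 0.9·0.0471) ≈ 0.6923
After a barometric reading='falling': P(storm) = 0.9·0.6923 / (0.9·0.6923 + 0.6·0.3077) ≈ 0.7714
After a barometric reading='steady': P(storm) = 0.1·0.7714 / (0.1·0.7714 + 0.4·0.2286) ≈ 0.4576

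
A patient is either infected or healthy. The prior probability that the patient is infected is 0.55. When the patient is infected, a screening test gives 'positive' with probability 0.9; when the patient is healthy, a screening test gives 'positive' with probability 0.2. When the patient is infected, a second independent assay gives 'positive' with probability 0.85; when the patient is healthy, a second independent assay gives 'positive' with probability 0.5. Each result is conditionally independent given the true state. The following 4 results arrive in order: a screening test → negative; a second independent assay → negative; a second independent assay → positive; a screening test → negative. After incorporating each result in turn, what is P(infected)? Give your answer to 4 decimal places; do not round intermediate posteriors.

After a screening test='negative': P(infected) = 0.1·0.5500 / (0.1·0.5500 + 0.8·0.4500) ≈ 0.1325
After a second independent assay='negative': P(infected) = 0.15·0.1325 / (0.15·0.1325 + 0.5·0.8675) ≈ 0.0438
After a second independent assay='positive': P(infected) = 0.85·0.0438 / (0.85·0.0438 + 0.5·0.9562) ≈ 0.0723
After a screening test='negative': P(infected) = 0.1·0.0723 / (0.1·0.0723 + 0.8·0.9277) ≈ 0.0096

0.0096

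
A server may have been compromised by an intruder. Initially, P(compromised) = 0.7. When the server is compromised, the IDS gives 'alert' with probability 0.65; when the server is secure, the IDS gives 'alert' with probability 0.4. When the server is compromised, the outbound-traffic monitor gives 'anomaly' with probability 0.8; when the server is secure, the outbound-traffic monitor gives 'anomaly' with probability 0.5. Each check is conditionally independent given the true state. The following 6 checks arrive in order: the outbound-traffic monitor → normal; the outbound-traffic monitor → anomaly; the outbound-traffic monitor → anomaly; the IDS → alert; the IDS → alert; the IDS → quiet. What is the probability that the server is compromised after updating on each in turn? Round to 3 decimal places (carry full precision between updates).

After the outbound-traffic monitor='normal': P(compromised) = 0.2·0.7000 / (0.2·0.7000 + 0.5·0.3000) ≈ 0.4828
After the outbound-traffic monitor='anomaly': P(compromised) = 0.8·0.4828 / (0.8·0.4828 + 0.5·0.5172) ≈ 0.5989
After the outbound-traffic monitor='anomaly': P(compromised) = 0.8·0.5989 / (0.8·0.5989 + 0.5·0.4011) ≈ 0.7050
After the IDS='alert': P(compromised) = 0.65·0.7050 / (0.65·0.7050 + 0.4·0.2950) ≈ 0.7952
After the IDS='alert': P(compromised) = 0.65·0.7952 / (0.65·0.7952 + 0.4·0.2048) ≈ 0.8632
After the IDS='quiet': P(compromised) = 0.35·0.8632 / (0.35·0.8632 + 0.6·0.1368) ≈ 0.7863

0.786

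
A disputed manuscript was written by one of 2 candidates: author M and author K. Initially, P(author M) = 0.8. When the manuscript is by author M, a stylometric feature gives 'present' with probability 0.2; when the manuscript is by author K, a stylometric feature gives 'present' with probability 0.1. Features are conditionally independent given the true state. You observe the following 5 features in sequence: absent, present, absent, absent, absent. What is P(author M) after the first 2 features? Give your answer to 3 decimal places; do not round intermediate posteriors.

After 'absent': P(author M) = 0.8·0.8000 / (0.8·0.8000 + 0.9·0.2000) ≈ 0.7805
After 'present': P(author M) = 0.2·0.7805 / (0.2·0.7805 + 0.1·0.2195) ≈ 0.8767

0.877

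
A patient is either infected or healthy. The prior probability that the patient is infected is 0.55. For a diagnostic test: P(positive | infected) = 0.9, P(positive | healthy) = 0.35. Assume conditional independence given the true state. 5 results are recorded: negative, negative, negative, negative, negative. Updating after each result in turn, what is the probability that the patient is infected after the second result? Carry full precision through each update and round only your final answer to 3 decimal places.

0.028

After 'negative': P(infected) = 0.1·0.5500 / (0.1·0.5500 + 0.65·0.4500) ≈ 0.1583
After 'negative': P(infected) = 0.1·0.1583 / (0.1·0.1583 + 0.65·0.8417) ≈ 0.0281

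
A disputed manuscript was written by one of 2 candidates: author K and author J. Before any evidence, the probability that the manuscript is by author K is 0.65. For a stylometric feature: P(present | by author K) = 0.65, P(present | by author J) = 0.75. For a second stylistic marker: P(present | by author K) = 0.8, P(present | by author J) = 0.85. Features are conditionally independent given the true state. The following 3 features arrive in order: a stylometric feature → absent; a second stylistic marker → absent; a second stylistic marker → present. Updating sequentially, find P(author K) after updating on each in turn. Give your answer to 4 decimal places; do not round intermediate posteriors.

0.7654

Apply Bayes' rule sequentially, carrying P(author K) forward.
After a stylometric feature='absent': P(author K) = 0.35·0.6500 / (0.35·0.6500 + 0.25·0.3500) ≈ 0.7222
After a second stylistic marker='absent': P(author K) = 0.2·0.7222 / (0.2·0.7222 + 0.15·0.2778) ≈ 0.7761
After a second stylistic marker='present': P(author K) = 0.8·0.7761 / (0.8·0.7761 + 0.85·0.2239) ≈ 0.7654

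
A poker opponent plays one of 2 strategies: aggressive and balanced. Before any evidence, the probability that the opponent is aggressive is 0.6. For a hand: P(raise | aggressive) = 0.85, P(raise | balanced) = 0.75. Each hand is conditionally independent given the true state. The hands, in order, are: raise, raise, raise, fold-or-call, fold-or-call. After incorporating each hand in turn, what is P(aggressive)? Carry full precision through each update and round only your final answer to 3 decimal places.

0.440

After 'raise': P(aggressive) = 0.85·0.6000 / (0.85·0.6000 + 0.75·0.4000) ≈ 0.6296
After 'raise': P(aggressive) = 0.85·0.6296 / (0.85·0.6296 + 0.75·0.3704) ≈ 0.6583
After 'raise': P(aggressive) = 0.85·0.6583 / (0.85·0.6583 + 0.75·0.3417) ≈ 0.6859
After 'fold-or-call': P(aggressive) = 0.15·0.6859 / (0.15·0.6859 + 0.25·0.3141) ≈ 0.5671
After 'fold-or-call': P(aggressive) = 0.15·0.5671 / (0.15·0.5671 + 0.25·0.4329) ≈ 0.4401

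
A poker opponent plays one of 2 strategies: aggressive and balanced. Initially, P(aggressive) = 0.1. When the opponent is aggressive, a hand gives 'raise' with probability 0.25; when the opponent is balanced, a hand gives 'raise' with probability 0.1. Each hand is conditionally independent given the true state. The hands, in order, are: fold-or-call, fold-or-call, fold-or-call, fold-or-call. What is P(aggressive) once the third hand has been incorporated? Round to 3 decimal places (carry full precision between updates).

0.060

After 'fold-or-call': P(aggressive) = 0.75·0.1000 / (0.75·0.1000 + 0.9·0.9000) ≈ 0.0847
After 'fold-or-call': P(aggressive) = 0.75·0.0847 / (0.75·0.0847 + 0.9·0.9153) ≈ 0.0716
After 'fold-or-call': P(aggressive) = 0.75·0.0716 / (0.75·0.0716 + 0.9·0.9284) ≈ 0.0604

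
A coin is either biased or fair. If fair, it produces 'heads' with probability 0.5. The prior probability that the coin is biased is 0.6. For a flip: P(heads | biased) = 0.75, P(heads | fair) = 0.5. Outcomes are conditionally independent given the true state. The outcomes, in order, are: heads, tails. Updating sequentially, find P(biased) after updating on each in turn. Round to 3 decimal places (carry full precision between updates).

0.529

After 'heads': P(biased) = 0.75·0.6000 / (0.75·0.6000 + 0.5·0.4000) ≈ 0.6923
After 'tails': P(biased) = 0.25·0.6923 / (0.25·0.6923 + 0.5·0.3077) ≈ 0.5294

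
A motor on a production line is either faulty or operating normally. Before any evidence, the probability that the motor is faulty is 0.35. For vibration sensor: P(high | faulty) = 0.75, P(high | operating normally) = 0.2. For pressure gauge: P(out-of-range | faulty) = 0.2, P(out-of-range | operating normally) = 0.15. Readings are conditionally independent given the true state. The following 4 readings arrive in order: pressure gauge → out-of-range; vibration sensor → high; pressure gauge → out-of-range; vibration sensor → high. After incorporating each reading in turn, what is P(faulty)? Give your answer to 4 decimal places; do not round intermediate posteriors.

After pressure gauge='out-of-range': P(faulty) = 0.2·0.3500 / (0.2·0.3500 + 0.15·0.6500) ≈ 0.4179
After vibration sensor='high': P(faulty) = 0.75·0.4179 / (0.75·0.4179 + 0.2·0.5821) ≈ 0.7292
After pressure gauge='out-of-range': P(faulty) = 0.2·0.7292 / (0.2·0.7292 + 0.15·0.2708) ≈ 0.7821
After vibration sensor='high': P(faulty) = 0.75·0.7821 / (0.75·0.7821 + 0.2·0.2179) ≈ 0.9309

0.9309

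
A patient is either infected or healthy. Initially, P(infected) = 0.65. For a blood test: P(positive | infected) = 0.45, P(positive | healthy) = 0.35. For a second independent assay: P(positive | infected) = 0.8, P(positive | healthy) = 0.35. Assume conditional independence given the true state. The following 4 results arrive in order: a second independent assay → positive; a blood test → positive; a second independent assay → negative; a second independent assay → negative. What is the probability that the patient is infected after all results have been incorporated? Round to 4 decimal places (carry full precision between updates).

0.3407

After a second independent assay='positive': P(infected) = 0.8·0.6500 / (0.8·0.6500 + 0.35·0.3500) ≈ 0.8093
After a blood test='positive': P(infected) = 0.45·0.8093 / (0.45·0.8093 + 0.35·0.1907) ≈ 0.8451
After a second independent assay='negative': P(infected) = 0.2·0.8451 / (0.2·0.8451 + 0.65·0.1549) ≈ 0.6268
After a second independent assay='negative': P(infected) = 0.2·0.6268 / (0.2·0.6268 + 0.65·0.3732) ≈ 0.3407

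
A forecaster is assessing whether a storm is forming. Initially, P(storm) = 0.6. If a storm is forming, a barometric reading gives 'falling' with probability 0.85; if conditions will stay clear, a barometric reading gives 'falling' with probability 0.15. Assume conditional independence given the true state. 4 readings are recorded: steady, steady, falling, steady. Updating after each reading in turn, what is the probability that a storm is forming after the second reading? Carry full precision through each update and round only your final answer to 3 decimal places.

After 'steady': P(storm) = 0.15·0.6000 / (0.15·0.6000 + 0.85·0.4000) ≈ 0.2093
After 'steady': P(storm) = 0.15·0.2093 / (0.15·0.2093 + 0.85·0.7907) ≈ 0.0446

0.045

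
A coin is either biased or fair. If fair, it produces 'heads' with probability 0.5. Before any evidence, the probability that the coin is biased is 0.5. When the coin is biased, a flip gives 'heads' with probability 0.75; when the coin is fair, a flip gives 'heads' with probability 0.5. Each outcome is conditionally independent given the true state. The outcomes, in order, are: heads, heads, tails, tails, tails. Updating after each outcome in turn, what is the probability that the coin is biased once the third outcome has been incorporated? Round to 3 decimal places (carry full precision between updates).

After 'heads': P(biased) = 0.75·0.5000 / (0.75·0.5000 + 0.5·0.5000) ≈ 0.6000
After 'heads': P(biased) = 0.75·0.6000 / (0.75·0.6000 + 0.5·0.4000) ≈ 0.6923
After 'tails': P(biased) = 0.25·0.6923 / (0.25·0.6923 + 0.5·0.3077) ≈ 0.5294

0.529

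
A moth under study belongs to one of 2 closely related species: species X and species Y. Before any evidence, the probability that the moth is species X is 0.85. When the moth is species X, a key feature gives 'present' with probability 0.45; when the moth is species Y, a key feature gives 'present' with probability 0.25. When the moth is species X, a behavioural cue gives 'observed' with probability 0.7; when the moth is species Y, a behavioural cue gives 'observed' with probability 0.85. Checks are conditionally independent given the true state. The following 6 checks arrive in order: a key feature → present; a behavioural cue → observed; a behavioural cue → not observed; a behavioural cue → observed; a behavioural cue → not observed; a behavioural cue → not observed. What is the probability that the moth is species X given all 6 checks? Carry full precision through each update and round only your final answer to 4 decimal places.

After a key feature='present': P(species X) = 0.45·0.8500 / (0.45·0.8500 + 0.25·0.1500) ≈ 0.9107
After a behavioural cue='observed': P(species X) = 0.7·0.9107 / (0.7·0.9107 + 0.85·0.0893) ≈ 0.8936
After a behavioural cue='not observed': P(species X) = 0.3·0.8936 / (0.3·0.8936 + 0.15·0.1064) ≈ 0.9438
After a behavioural cue='observed': P(species X) = 0.7·0.9438 / (0.7·0.9438 + 0.85·0.0562) ≈ 0.9326
After a behavioural cue='not observed': P(species X) = 0.3·0.9326 / (0.3·0.9326 + 0.15·0.0674) ≈ 0.9651
After a behavioural cue='not observed': P(species X) = 0.3·0.9651 / (0.3·0.9651 + 0.15·0.0349) ≈ 0.9823

0.9823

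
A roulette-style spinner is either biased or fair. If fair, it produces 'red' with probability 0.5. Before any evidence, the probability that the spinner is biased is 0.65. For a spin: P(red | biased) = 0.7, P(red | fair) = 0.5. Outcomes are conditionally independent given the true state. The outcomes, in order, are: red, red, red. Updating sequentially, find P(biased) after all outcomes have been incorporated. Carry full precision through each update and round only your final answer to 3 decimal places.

0.836

Apply Bayes' rule sequentially, carrying P(biased) forward.
After 'red': P(biased) = 0.7·0.6500 / (0.7·0.6500 + 0.5·0.3500) ≈ 0.7222
After 'red': P(biased) = 0.7·0.7222 / (0.7·0.7222 + 0.5·0.2778) ≈ 0.7845
After 'red': P(biased) = 0.7·0.7845 / (0.7·0.7845 + 0.5·0.2155) ≈ 0.8360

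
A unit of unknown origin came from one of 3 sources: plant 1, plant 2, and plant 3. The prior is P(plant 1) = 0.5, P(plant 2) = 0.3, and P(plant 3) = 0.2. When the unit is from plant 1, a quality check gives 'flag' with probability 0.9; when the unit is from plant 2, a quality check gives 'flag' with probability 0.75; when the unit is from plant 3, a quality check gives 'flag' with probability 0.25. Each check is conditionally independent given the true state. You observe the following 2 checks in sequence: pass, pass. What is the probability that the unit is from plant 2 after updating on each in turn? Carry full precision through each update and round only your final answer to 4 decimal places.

Apply Bayes' rule sequentially, carrying P(plant 2) forward.
After 'pass': normaliser = 0.1·0.5000 + 0.25·0.3000 + 0.75·0.2000; P(plant 1) ≈ 0.1818, P(plant 2) ≈ 0.2727, P(plant 3) ≈ 0.5455
After 'pass': normaliser = 0.1·0.1818 + 0.25·0.2727 + 0.75·0.5455; P(plant 1) ≈ 0.0367, P(plant 2) ≈ 0.1376, P(plant 3) ≈ 0.8257

0.1376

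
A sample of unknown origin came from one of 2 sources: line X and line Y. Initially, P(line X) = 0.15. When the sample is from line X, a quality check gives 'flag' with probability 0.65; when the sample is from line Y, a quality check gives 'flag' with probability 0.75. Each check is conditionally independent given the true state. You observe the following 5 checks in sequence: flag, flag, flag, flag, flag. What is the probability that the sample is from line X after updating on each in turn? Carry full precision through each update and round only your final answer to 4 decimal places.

After 'flag': P(line X) = 0.65·0.1500 / (0.65·0.1500 + 0.75·0.8500) ≈ 0.1327
After 'flag': P(line X) = 0.65·0.1327 / (0.65·0.1327 + 0.75·0.8673) ≈ 0.1170
After 'flag': P(line X) = 0.65·0.1170 / (0.65·0.1170 + 0.75·0.8830) ≈ 0.1030
After 'flag': P(line X) = 0.65·0.1030 / (0.65·0.1030 + 0.75·0.8970) ≈ 0.0905
After 'flag': P(line X) = 0.65·0.0905 / (0.65·0.0905 + 0.75·0.9095) ≈ 0.0794

0.0794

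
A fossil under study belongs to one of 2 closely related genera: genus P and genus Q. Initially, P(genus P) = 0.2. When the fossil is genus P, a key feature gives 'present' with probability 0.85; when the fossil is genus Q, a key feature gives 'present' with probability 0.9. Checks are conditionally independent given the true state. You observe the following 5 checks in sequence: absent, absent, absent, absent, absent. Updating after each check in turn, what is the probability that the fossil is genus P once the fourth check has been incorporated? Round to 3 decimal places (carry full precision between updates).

0.559

After 'absent': P(genus P) = 0.15·0.2000 / (0.15·0.2000 + 0.1·0.8000) ≈ 0.2727
After 'absent': P(genus P) = 0.15·0.2727 / (0.15·0.2727 + 0.1·0.7273) ≈ 0.3600
After 'absent': P(genus P) = 0.15·0.3600 / (0.15·0.3600 + 0.1·0.6400) ≈ 0.4576
After 'absent': P(genus P) = 0.15·0.4576 / (0.15·0.4576 + 0.1·0.5424) ≈ 0.5586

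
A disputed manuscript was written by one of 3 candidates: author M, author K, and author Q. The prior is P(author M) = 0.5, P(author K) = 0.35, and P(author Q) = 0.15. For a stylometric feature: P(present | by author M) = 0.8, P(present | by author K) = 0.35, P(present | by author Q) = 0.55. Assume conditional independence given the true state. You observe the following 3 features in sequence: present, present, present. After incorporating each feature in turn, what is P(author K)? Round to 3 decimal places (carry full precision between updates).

0.051

Each posterior becomes the prior for the next update.
After 'present': normaliser = 0.8·0.5000 + 0.35·0.3500 + 0.55·0.1500; P(author M) ≈ 0.6612, P(author K) ≈ 0.2025, P(author Q) ≈ 0.1364
After 'present': normaliser = 0.8·0.6612 + 0.35·0.2025 + 0.55·0.1364; P(author M) ≈ 0.7838, P(author K) ≈ 0.1050, P(author Q) ≈ 0.1111
After 'present': normaliser = 0.8·0.7838 + 0.35·0.1050 + 0.55·0.1111; P(author M) ≈ 0.8650, P(author K) ≈ 0.0507, P(author Q) ≈ 0.0843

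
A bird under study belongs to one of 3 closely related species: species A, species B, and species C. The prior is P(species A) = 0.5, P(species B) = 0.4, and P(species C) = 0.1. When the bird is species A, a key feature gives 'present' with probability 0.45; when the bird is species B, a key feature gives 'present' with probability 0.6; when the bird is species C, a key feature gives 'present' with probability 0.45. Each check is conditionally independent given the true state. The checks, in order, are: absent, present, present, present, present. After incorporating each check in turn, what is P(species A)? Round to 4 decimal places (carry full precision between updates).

0.3291

Each posterior becomes the prior for the next update.
After 'absent': normaliser = 0.55·0.5000 + 0.4·0.4000 + 0.55·0.1000; P(species A) ≈ 0.5612, P(species B) ≈ 0.3265, P(species C) ≈ 0.1122
After 'present': normaliser = 0.45·0.5612 + 0.6·0.3265 + 0.45·0.1122; P(species A) ≈ 0.5061, P(species B) ≈ 0.3926, P(species C) ≈ 0.1012
After 'present': normaliser = 0.45·0.5061 + 0.6·0.3926 + 0.45·0.1012; P(species A) ≈ 0.4476, P(species B) ≈ 0.4629, P(species C) ≈ 0.0895
After 'present': normaliser = 0.45·0.4476 + 0.6·0.4629 + 0.45·0.0895; P(species A) ≈ 0.3877, P(species B) ≈ 0.5347, P(species C) ≈ 0.0775
After 'present': normaliser = 0.45·0.3877 + 0.6·0.5347 + 0.45·0.0775; P(species A) ≈ 0.3291, P(species B) ≈ 0.6051, P(species C) ≈ 0.0658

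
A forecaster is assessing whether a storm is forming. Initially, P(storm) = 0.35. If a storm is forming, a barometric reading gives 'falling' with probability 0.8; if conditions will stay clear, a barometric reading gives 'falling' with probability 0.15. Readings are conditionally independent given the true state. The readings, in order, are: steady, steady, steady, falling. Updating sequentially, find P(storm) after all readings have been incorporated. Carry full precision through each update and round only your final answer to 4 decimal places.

0.0361

After 'steady': P(storm) = 0.2·0.3500 / (0.2·0.3500 + 0.85·0.6500) ≈ 0.1124
After 'steady': P(storm) = 0.2·0.1124 / (0.2·0.1124 + 0.85·0.8876) ≈ 0.0289
After 'steady': P(storm) = 0.2·0.0289 / (0.2·0.0289 + 0.85·0.9711) ≈ 0.0070
After 'falling': P(storm) = 0.8·0.0070 / (0.8·0.0070 + 0.15·0.9930) ≈ 0.0361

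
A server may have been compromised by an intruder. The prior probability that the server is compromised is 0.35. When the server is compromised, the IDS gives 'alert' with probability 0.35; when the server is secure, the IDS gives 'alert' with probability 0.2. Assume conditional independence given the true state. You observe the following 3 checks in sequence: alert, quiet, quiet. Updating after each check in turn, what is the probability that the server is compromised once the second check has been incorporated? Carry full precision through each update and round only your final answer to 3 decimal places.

0.434

Each posterior becomes the prior for the next update.
After 'alert': P(compromised) = 0.35·0.3500 / (0.35·0.3500 + 0.2·0.6500) ≈ 0.4851
After 'quiet': P(compromised) = 0.65·0.4851 / (0.65·0.4851 + 0.8·0.5149) ≈ 0.4336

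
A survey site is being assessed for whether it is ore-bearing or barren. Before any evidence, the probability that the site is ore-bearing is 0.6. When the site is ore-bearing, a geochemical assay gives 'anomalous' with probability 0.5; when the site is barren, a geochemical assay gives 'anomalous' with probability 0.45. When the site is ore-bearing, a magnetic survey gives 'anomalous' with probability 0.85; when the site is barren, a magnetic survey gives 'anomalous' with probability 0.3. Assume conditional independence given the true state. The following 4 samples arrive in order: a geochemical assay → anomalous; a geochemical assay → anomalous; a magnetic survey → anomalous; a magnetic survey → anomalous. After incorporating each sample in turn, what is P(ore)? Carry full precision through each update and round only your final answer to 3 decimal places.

Each posterior becomes the prior for the next update.
After a geochemical assay='anomalous': P(ore) = 0.5·0.6000 / (0.5·0.6000 + 0.45·0.4000) ≈ 0.6250
After a geochemical assay='anomalous': P(ore) = 0.5·0.6250 / (0.5·0.6250 + 0.45·0.3750) ≈ 0.6494
After a magnetic survey='anomalous': P(ore) = 0.85·0.6494 / (0.85·0.6494 + 0.3·0.3506) ≈ 0.8399
After a magnetic survey='anomalous': P(ore) = 0.85·0.8399 / (0.85·0.8399 + 0.3·0.1601) ≈ 0.9370

0.937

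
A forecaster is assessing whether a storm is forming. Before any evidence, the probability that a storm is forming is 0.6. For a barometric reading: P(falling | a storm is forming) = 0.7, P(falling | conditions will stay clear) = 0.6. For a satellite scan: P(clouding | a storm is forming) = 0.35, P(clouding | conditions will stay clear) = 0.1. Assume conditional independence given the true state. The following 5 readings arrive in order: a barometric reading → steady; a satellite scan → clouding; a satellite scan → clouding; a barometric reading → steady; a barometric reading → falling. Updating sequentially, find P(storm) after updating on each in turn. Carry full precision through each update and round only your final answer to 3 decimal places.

After a barometric reading='steady': P(storm) = 0.3·0.6000 / (0.3·0.6000 + 0.4·0.4000) ≈ 0.5294
After a satellite scan='clouding': P(storm) = 0.35·0.5294 / (0.35·0.5294 + 0.1·0.4706) ≈ 0.7975
After a satellite scan='clouding': P(storm) = 0.35·0.7975 / (0.35·0.7975 + 0.1·0.2025) ≈ 0.9323
After a barometric reading='steady': P(storm) = 0.3·0.9323 / (0.3·0.9323 + 0.4·0.0677) ≈ 0.9118
After a barometric reading='falling': P(storm) = 0.7·0.9118 / (0.7·0.9118 + 0.6·0.0882) ≈ 0.9234

0.923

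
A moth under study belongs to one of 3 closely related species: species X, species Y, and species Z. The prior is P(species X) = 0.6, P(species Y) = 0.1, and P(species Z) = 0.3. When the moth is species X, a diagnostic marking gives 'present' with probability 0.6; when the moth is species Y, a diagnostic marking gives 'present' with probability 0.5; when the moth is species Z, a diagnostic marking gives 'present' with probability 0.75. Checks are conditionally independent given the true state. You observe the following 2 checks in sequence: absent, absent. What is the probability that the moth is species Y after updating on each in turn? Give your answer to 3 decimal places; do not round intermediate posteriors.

0.179

After 'absent': normaliser = 0.4·0.6000 + 0.5·0.1000 + 0.25·0.3000; P(species X) ≈ 0.6575, P(species Y) ≈ 0.1370, P(species Z) ≈ 0.2055
After 'absent': normaliser = 0.4·0.6575 + 0.5·0.1370 + 0.25·0.2055; P(species X) ≈ 0.6869, P(species Y) ≈ 0.1789, P(species Z) ≈ 0.1342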